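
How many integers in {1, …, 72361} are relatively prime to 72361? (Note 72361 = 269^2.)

72092

φ(72361) = 72361 · (1 − 1/269)
       = 72361 · 268/269 = 72092.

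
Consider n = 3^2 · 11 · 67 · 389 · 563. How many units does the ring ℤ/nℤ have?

φ(3^2) = 3^2 − 3^1 = 9 − 3 = 6.
φ(11) = 11 − 1 = 10.
φ(67) = 67 − 1 = 66.
φ(389) = 389 − 1 = 388.
φ(563) = 563 − 1 = 562.
Multiply: 6 · 10 · 66 · 388 · 562 = 863501760.

863501760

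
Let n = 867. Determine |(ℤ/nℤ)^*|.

544

First factor: 867 = 3 * 17^2.
φ(867) = 867 · (1 − 1/3) · (1 − 1/17)
       = 867 · 32/51 = 544.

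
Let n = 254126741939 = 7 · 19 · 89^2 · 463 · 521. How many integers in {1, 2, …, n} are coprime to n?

φ(254126741939) = 254126741939 · (1 − 1/7) · (1 − 1/19) · (1 − 1/89) · (1 − 1/463) · (1 − 1/521)
       = 254126741939 · 2283240960/2855356651 = 203208445440.

203208445440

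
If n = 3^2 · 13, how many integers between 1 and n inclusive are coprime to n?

72

φ(117) = 117 · (1 − 1/3) · (1 − 1/13)
       = 117 · 24/39 = 72.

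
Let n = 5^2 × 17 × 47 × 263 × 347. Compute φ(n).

1334397440

φ(1822938475) = 1822938475 · (1 − 1/5) · (1 − 1/17) · (1 − 1/47) · (1 − 1/263) · (1 − 1/347)
       = 1822938475 · 266879488/364587695 = 1334397440.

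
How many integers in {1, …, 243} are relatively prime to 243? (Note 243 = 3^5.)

162

φ(243) = 243 · (1 − 1/3)
       = 243 · 2/3 = 162.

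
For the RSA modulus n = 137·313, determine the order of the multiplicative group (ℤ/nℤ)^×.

For distinct primes, φ(pq) = (p−1)(q−1) = 136 × 312 = 42432.

42432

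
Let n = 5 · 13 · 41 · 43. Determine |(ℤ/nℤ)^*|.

80640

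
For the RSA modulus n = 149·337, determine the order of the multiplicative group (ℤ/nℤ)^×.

φ(149) = 149 − 1 = 148.
φ(337) = 337 − 1 = 336.
φ(50213) = 148 × 336 = 49728.

49728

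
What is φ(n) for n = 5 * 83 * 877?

φ(363955) = 363955 · (1 − 1/5) · (1 − 1/83) · (1 − 1/877)
       = 363955 · 287328/363955 = 287328.

287328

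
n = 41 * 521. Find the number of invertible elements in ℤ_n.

20800

φ(41) = 41 − 1 = 40.
φ(521) = 521 − 1 = 520.
φ(21361) = 40 × 520 = 20800.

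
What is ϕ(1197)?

1197 = 3^2 · 7 · 19.
φ(3^2) = 3^1·(3−1) = 3·2 = 6.
φ(7) = 7 − 1 = 6.
φ(19) = 19 − 1 = 18.
Multiply: 6 · 6 · 18 = 648.

648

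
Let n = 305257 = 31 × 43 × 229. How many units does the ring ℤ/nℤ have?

287280

φ(305257) = 305257 · (1 − 1/31) · (1 − 1/43) · (1 − 1/229)
       = 305257 · 287280/305257 = 287280.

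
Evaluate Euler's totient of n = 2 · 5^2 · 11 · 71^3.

70574000

φ(2) = 2 − 1 = 1.
φ(5^2) = 5^2 − 5^1 = 25 − 5 = 20.
φ(11) = 11 − 1 = 10.
φ(71^3) = 71^2·(71−1) = 5041·70 = 352870.
Since φ is multiplicative, φ(196851050) = 1 · 20 · 10 · 352870 = 70574000.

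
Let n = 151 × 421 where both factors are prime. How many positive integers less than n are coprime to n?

63000

φ(151) = 151 − 1 = 150.
φ(421) = 421 − 1 = 420.
Since φ is multiplicative, φ(63571) = 150 · 420 = 63000.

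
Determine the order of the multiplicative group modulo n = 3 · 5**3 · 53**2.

551200

φ(1053375) = 1053375 · (1 − 1/3) · (1 − 1/5) · (1 − 1/53)
       = 1053375 · 416/795 = 551200.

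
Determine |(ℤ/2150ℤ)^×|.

Factor 2150: 2150 = 2 * 5**2 * 43.
φ(2150) = 2150 · (1 − 1/2) · (1 − 1/5) · (1 − 1/43)
       = 2150 · 168/430 = 840.

840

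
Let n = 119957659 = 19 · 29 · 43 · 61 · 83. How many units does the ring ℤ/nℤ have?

φ(19) = 19 − 1 = 18.
φ(29) = 29 − 1 = 28.
φ(43) = 43 − 1 = 42.
φ(61) = 61 − 1 = 60.
φ(83) = 83 − 1 = 82.
Since φ is multiplicative, φ(119957659) = 18 · 28 · 42 · 60 · 82 = 104146560.

104146560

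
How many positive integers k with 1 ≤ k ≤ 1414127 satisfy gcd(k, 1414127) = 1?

First factor: 1414127 = 11^2 · 13 · 29 · 31.
φ(11^2) = 11^2 − 11^1 = 121 − 11 = 110.
φ(13) = 13 − 1 = 12.
φ(29) = 29 − 1 = 28.
φ(31) = 31 − 1 = 30.
Multiply: 110 · 12 · 28 · 30 = 1108800.

1108800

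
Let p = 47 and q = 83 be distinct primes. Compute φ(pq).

3772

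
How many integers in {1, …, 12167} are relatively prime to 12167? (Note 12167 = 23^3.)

11638

φ(23^3) = 23^2·(23−1) = 529·22 = 11638.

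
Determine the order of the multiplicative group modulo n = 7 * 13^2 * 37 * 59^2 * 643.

φ(97971885193) = 97971885193 · (1 − 1/7) · (1 − 1/13) · (1 − 1/37) · (1 − 1/59) · (1 − 1/643)
       = 97971885193 · 96515712/127733879 = 74027551104.

74027551104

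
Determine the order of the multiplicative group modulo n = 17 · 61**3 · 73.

φ(17) = 17 − 1 = 16.
φ(61^3) = 61^3 − 61^2 = 226981 − 3721 = 223260.
φ(73) = 73 − 1 = 72.
Multiply: 16 · 223260 · 72 = 257195520.

257195520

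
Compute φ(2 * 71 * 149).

φ(2) = 2 − 1 = 1.
φ(71) = 71 − 1 = 70.
φ(149) = 149 − 1 = 148.
φ(21158) = 1 × 70 × 148 = 10360.

10360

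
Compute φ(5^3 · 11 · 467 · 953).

443632000

φ(611945125) = 611945125 · (1 − 1/5) · (1 − 1/11) · (1 − 1/467) · (1 − 1/953)
       = 611945125 · 17745280/24477805 = 443632000.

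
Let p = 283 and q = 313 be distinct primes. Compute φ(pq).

87984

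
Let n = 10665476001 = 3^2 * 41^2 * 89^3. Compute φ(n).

φ(10665476001) = 10665476001 · (1 − 1/3) · (1 − 1/41) · (1 − 1/89)
       = 10665476001 · 7040/10947 = 6858952320.

6858952320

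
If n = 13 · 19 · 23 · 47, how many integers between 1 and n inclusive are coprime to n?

φ(267007) = 267007 · (1 − 1/13) · (1 − 1/19) · (1 − 1/23) · (1 − 1/47)
       = 267007 · 218592/267007 = 218592.

218592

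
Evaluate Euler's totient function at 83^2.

φ(83^2) = 83^2 − 83^1 = 6889 − 83 = 6806.

6806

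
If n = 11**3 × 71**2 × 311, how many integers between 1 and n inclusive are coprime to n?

1864247000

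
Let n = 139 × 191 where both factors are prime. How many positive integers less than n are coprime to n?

φ(139) = 139 − 1 = 138.
φ(191) = 191 − 1 = 190.
Multiply: 138 · 190 = 26220.

26220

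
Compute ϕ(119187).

69120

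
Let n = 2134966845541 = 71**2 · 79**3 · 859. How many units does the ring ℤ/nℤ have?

2075833239480

φ(71^2) = 71^2 − 71^1 = 5041 − 71 = 4970.
φ(79^3) = 79^2·(79−1) = 6241·78 = 486798.
φ(859) = 859 − 1 = 858.
Multiply: 4970 · 486798 · 858 = 2075833239480.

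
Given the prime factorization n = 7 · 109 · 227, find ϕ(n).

φ(173201) = 173201 · (1 − 1/7) · (1 − 1/109) · (1 − 1/227)
       = 173201 · 146448/173201 = 146448.

146448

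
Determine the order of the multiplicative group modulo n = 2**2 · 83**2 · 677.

φ(2^2) = 2^1·(2−1) = 2·1 = 2.
φ(83^2) = 83^2 − 83^1 = 6889 − 83 = 6806.
φ(677) = 677 − 1 = 676.
φ(18655412) = 2 × 6806 × 676 = 9201712.

9201712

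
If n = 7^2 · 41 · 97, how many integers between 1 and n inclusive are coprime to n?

φ(7^2) = 7^2 − 7^1 = 49 − 7 = 42.
φ(41) = 41 − 1 = 40.
φ(97) = 97 − 1 = 96.
φ(194873) = 42 × 40 × 96 = 161280.

161280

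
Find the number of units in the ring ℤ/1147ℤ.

First factor: 1147 = 31 × 37.
φ(1147) = 1147 · (1 − 1/31) · (1 − 1/37)
       = 1147 · 1080/1147 = 1080.

1080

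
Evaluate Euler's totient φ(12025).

Factor 12025: 12025 = 5^2 · 13 · 37.
φ(5^2) = 5^2 − 5^1 = 25 − 5 = 20.
φ(13) = 13 − 1 = 12.
φ(37) = 37 − 1 = 36.
φ(12025) = 20 × 12 × 36 = 8640.

8640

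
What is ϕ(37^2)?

φ(37^2) = 37^2 − 37^1 = 1369 − 37 = 1332.

1332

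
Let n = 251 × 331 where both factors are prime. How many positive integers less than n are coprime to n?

82500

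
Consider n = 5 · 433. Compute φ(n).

φ(5) = 5 − 1 = 4.
φ(433) = 433 − 1 = 432.
φ(2165) = 4 × 432 = 1728.

1728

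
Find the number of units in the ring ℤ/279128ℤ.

126720

Prime factorization: 279128 = 2**3 * 23 * 37 * 41.
φ(2^3) = 2^3 − 2^2 = 8 − 4 = 4.
φ(23) = 23 − 1 = 22.
φ(37) = 37 − 1 = 36.
φ(41) = 41 − 1 = 40.
Multiply: 4 · 22 · 36 · 40 = 126720.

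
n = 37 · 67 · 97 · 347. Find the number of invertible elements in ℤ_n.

φ(37) = 37 − 1 = 36.
φ(67) = 67 − 1 = 66.
φ(97) = 97 − 1 = 96.
φ(347) = 347 − 1 = 346.
Multiply: 36 · 66 · 96 · 346 = 78921216.

78921216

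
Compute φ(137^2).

18632

φ(137^2) = 137^1·(137−1) = 137·136 = 18632.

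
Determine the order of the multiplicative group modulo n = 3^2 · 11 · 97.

5760

φ(9603) = 9603 · (1 − 1/3) · (1 − 1/11) · (1 − 1/97)
       = 9603 · 1920/3201 = 5760.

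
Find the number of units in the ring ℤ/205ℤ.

160

First factor: 205 = 5 · 41.
φ(205) = 205 · (1 − 1/5) · (1 − 1/41)
       = 205 · 160/205 = 160.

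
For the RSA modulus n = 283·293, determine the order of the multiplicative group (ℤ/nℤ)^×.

82344

φ(pq) = (p−1)(q−1) = 282 · 292 = 82344.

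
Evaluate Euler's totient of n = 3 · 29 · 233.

φ(3) = 3 − 1 = 2.
φ(29) = 29 − 1 = 28.
φ(233) = 233 − 1 = 232.
Multiply: 2 · 28 · 232 = 12992.

12992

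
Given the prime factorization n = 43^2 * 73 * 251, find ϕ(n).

32508000

φ(43^2) = 43^2 − 43^1 = 1849 − 43 = 1806.
φ(73) = 73 − 1 = 72.
φ(251) = 251 − 1 = 250.
Since φ is multiplicative, φ(33879227) = 1806 · 72 · 250 = 32508000.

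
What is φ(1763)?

First factor: 1763 = 41 × 43.
φ(41) = 41 − 1 = 40.
φ(43) = 43 − 1 = 42.
φ(1763) = 40 × 42 = 1680.

1680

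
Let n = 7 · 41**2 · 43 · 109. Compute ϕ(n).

44634240

φ(55151929) = 55151929 · (1 − 1/7) · (1 − 1/41) · (1 − 1/43) · (1 − 1/109)
       = 55151929 · 1088640/1345169 = 44634240.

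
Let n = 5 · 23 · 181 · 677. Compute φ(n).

φ(5) = 5 − 1 = 4.
φ(23) = 23 − 1 = 22.
φ(181) = 181 − 1 = 180.
φ(677) = 677 − 1 = 676.
φ(14091755) = 4 × 22 × 180 × 676 = 10707840.

10707840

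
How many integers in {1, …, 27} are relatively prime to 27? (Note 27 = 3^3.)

18

φ(27) = 27 · (1 − 1/3)
       = 27 · 2/3 = 18.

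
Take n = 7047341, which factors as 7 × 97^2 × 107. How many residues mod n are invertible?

5922432

φ(7) = 7 − 1 = 6.
φ(97^2) = 97^2 − 97^1 = 9409 − 97 = 9312.
φ(107) = 107 − 1 = 106.
φ(7047341) = 6 × 9312 × 106 = 5922432.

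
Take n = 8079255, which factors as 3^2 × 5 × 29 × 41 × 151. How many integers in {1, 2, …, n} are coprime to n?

φ(3^2) = 3^1·(3−1) = 3·2 = 6.
φ(5) = 5 − 1 = 4.
φ(29) = 29 − 1 = 28.
φ(41) = 41 − 1 = 40.
φ(151) = 151 − 1 = 150.
Since φ is multiplicative, φ(8079255) = 6 · 4 · 28 · 40 · 150 = 4032000.

4032000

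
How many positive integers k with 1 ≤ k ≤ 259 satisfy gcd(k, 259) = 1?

Factor 259: 259 = 7 · 37.
φ(259) = 259 · (1 − 1/7) · (1 − 1/37)
       = 259 · 216/259 = 216.

216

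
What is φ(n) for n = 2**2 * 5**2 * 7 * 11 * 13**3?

φ(16916900) = 16916900 · (1 − 1/2) · (1 − 1/5) · (1 − 1/7) · (1 − 1/11) · (1 − 1/13)
       = 16916900 · 2880/10010 = 4867200.

4867200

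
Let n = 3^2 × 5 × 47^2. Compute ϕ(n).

φ(99405) = 99405 · (1 − 1/3) · (1 − 1/5) · (1 − 1/47)
       = 99405 · 368/705 = 51888.

51888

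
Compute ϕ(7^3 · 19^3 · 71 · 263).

φ(7^3) = 7^2·(7−1) = 49·6 = 294.
φ(19^3) = 19^2·(19−1) = 361·18 = 6498.
φ(71) = 71 − 1 = 70.
φ(263) = 263 − 1 = 262.
Since φ is multiplicative, φ(43930790701) = 294 · 6498 · 70 · 262 = 35036956080.

35036956080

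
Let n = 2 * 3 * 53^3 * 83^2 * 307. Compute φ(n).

608412950496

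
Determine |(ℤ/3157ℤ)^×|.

2400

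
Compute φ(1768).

1768 = 2**3 × 13 × 17.
φ(1768) = 1768 · (1 − 1/2) · (1 − 1/13) · (1 − 1/17)
       = 1768 · 192/442 = 768.

768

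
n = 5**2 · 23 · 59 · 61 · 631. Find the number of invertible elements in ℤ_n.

964656000

φ(1305807175) = 1305807175 · (1 − 1/5) · (1 − 1/23) · (1 − 1/59) · (1 − 1/61) · (1 − 1/631)
       = 1305807175 · 192931200/261161435 = 964656000.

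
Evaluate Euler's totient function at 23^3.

11638

φ(12167) = 12167 · (1 − 1/23)
       = 12167 · 22/23 = 11638.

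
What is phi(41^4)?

φ(2825761) = 2825761 · (1 − 1/41)
       = 2825761 · 40/41 = 2756840.

2756840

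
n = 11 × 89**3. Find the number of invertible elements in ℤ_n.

φ(11) = 11 − 1 = 10.
φ(89^3) = 89^2·(89−1) = 7921·88 = 697048.
Multiply: 10 · 697048 = 6970480.

6970480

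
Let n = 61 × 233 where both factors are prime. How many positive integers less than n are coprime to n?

13920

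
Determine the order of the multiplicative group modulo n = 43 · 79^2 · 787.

φ(211201681) = 211201681 · (1 − 1/43) · (1 − 1/79) · (1 − 1/787)
       = 211201681 · 2574936/2673439 = 203419944.

203419944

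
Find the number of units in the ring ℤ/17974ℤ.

7560

17974 = 2 * 11 * 19 * 43.
φ(2) = 2 − 1 = 1.
φ(11) = 11 − 1 = 10.
φ(19) = 19 − 1 = 18.
φ(43) = 43 − 1 = 42.
Multiply: 1 · 10 · 18 · 42 = 7560.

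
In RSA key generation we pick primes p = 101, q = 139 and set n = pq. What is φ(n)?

13800

φ(101) = 101 − 1 = 100.
φ(139) = 139 − 1 = 138.
Multiply: 100 · 138 = 13800.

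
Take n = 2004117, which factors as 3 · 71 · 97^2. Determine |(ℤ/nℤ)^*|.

1303680

φ(2004117) = 2004117 · (1 − 1/3) · (1 − 1/71) · (1 − 1/97)
       = 2004117 · 13440/20661 = 1303680.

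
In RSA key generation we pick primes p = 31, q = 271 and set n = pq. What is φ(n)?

For distinct primes, φ(pq) = (p−1)(q−1) = 30 × 270 = 8100.

8100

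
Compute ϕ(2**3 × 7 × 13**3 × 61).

φ(2^3) = 2^3 − 2^2 = 8 − 4 = 4.
φ(7) = 7 − 1 = 6.
φ(13^3) = 13^2·(13−1) = 169·12 = 2028.
φ(61) = 61 − 1 = 60.
φ(7504952) = 4 × 6 × 2028 × 60 = 2920320.

2920320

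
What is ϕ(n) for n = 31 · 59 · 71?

121800

φ(31) = 31 − 1 = 30.
φ(59) = 59 − 1 = 58.
φ(71) = 71 − 1 = 70.
Since φ is multiplicative, φ(129859) = 30 · 58 · 70 = 121800.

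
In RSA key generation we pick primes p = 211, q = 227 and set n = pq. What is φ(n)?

φ(211) = 211 − 1 = 210.
φ(227) = 227 − 1 = 226.
Since φ is multiplicative, φ(47897) = 210 · 226 = 47460.

47460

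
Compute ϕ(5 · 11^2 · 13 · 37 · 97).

18247680

φ(5) = 5 − 1 = 4.
φ(11^2) = 11^2 − 11^1 = 121 − 11 = 110.
φ(13) = 13 − 1 = 12.
φ(37) = 37 − 1 = 36.
φ(97) = 97 − 1 = 96.
Since φ is multiplicative, φ(28227485) = 4 · 110 · 12 · 36 · 96 = 18247680.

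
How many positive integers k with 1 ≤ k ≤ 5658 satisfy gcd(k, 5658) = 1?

Prime factorization: 5658 = 2 × 3 × 23 × 41.
φ(5658) = 5658 · (1 − 1/2) · (1 − 1/3) · (1 − 1/23) · (1 − 1/41)
       = 5658 · 1760/5658 = 1760.

1760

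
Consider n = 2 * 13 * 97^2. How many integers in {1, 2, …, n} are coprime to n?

111744

φ(2) = 2 − 1 = 1.
φ(13) = 13 − 1 = 12.
φ(97^2) = 97^2 − 97^1 = 9409 − 97 = 9312.
Multiply: 1 · 12 · 9312 = 111744.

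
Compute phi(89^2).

φ(7921) = 7921 · (1 − 1/89)
       = 7921 · 88/89 = 7832.

7832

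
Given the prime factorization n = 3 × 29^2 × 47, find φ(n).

74704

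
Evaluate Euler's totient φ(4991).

3960

Prime factorization: 4991 = 7 * 23 * 31.
φ(7) = 7 − 1 = 6.
φ(23) = 23 − 1 = 22.
φ(31) = 31 − 1 = 30.
Multiply: 6 · 22 · 30 = 3960.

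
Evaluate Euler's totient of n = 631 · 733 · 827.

380918160

φ(382506521) = 382506521 · (1 − 1/631) · (1 − 1/733) · (1 − 1/827)
       = 382506521 · 380918160/382506521 = 380918160.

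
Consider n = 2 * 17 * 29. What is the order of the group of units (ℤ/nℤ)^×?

448

φ(2) = 2 − 1 = 1.
φ(17) = 17 − 1 = 16.
φ(29) = 29 − 1 = 28.
φ(986) = 1 × 16 × 28 = 448.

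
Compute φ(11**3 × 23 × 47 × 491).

600014800

φ(706456201) = 706456201 · (1 − 1/11) · (1 − 1/23) · (1 − 1/47) · (1 − 1/491)
       = 706456201 · 4958800/5838481 = 600014800.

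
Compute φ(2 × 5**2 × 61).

φ(2) = 2 − 1 = 1.
φ(5^2) = 5^2 − 5^1 = 25 − 5 = 20.
φ(61) = 61 − 1 = 60.
Multiply: 1 · 20 · 60 = 1200.

1200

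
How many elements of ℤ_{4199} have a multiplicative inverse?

First factor: 4199 = 13 * 17 * 19.
φ(13) = 13 − 1 = 12.
φ(17) = 17 − 1 = 16.
φ(19) = 19 − 1 = 18.
Since φ is multiplicative, φ(4199) = 12 · 16 · 18 = 3456.

3456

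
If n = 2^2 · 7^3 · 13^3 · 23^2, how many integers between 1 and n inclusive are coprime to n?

603386784

φ(2^2) = 2^1·(2−1) = 2·1 = 2.
φ(7^3) = 7^2·(7−1) = 49·6 = 294.
φ(13^3) = 13^2·(13−1) = 169·12 = 2028.
φ(23^2) = 23^1·(23−1) = 23·22 = 506.
Since φ is multiplicative, φ(1594556236) = 2 · 294 · 2028 · 506 = 603386784.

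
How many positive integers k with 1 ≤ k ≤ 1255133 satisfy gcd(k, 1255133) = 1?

1064800

First factor: 1255133 = 11^3 · 23 · 41.
φ(11^3) = 11^2·(11−1) = 121·10 = 1210.
φ(23) = 23 − 1 = 22.
φ(41) = 41 − 1 = 40.
Multiply: 1210 · 22 · 40 = 1064800.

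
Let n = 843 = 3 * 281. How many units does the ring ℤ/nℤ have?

φ(3) = 3 − 1 = 2.
φ(281) = 281 − 1 = 280.
Multiply: 2 · 280 = 560.

560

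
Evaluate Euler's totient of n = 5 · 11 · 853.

34080

φ(46915) = 46915 · (1 − 1/5) · (1 − 1/11) · (1 − 1/853)
       = 46915 · 34080/46915 = 34080.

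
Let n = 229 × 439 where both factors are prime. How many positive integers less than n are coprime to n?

99864

φ(n) = (p − 1)(q − 1) = (229−1)(439−1) = 228·438 = 99864.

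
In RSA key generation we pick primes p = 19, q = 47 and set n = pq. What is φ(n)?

φ(n) = (p − 1)(q − 1) = (19−1)(47−1) = 18·46 = 828.

828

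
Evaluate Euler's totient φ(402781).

First factor: 402781 = 17 · 19 · 29 · 43.
φ(17) = 17 − 1 = 16.
φ(19) = 19 − 1 = 18.
φ(29) = 29 − 1 = 28.
φ(43) = 43 − 1 = 42.
Multiply: 16 · 18 · 28 · 42 = 338688.

338688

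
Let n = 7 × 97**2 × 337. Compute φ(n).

18772992

φ(7) = 7 − 1 = 6.
φ(97^2) = 97^2 − 97^1 = 9409 − 97 = 9312.
φ(337) = 337 − 1 = 336.
φ(22195831) = 6 × 9312 × 336 = 18772992.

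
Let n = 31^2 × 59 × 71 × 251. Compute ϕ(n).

φ(31^2) = 31^1·(31−1) = 31·30 = 930.
φ(59) = 59 − 1 = 58.
φ(71) = 71 − 1 = 70.
φ(251) = 251 − 1 = 250.
Since φ is multiplicative, φ(1010432879) = 930 · 58 · 70 · 250 = 943950000.

943950000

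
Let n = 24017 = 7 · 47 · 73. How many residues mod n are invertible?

19872

φ(24017) = 24017 · (1 − 1/7) · (1 − 1/47) · (1 − 1/73)
       = 24017 · 19872/24017 = 19872.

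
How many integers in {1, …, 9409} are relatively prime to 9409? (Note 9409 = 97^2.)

9312

φ(9409) = 9409 · (1 − 1/97)
       = 9409 · 96/97 = 9312.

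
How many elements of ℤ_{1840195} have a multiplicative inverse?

Prime factorization: 1840195 = 5 · 7^3 · 29 · 37.
φ(1840195) = 1840195 · (1 − 1/5) · (1 − 1/7) · (1 − 1/29) · (1 − 1/37)
       = 1840195 · 24192/37555 = 1185408.

1185408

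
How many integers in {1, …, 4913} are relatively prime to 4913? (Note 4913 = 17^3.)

4624

φ(17^3) = 17^3 − 17^2 = 4913 − 289 = 4624.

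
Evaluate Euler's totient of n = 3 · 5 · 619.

φ(9285) = 9285 · (1 − 1/3) · (1 − 1/5) · (1 − 1/619)
       = 9285 · 4944/9285 = 4944.

4944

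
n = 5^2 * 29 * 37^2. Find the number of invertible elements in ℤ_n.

745920

φ(992525) = 992525 · (1 − 1/5) · (1 − 1/29) · (1 − 1/37)
       = 992525 · 4032/5365 = 745920.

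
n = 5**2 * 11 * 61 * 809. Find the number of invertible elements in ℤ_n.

φ(5^2) = 5^2 − 5^1 = 25 − 5 = 20.
φ(11) = 11 − 1 = 10.
φ(61) = 61 − 1 = 60.
φ(809) = 809 − 1 = 808.
Multiply: 20 · 10 · 60 · 808 = 9696000.

9696000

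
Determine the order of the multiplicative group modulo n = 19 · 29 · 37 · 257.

4644864

φ(19) = 19 − 1 = 18.
φ(29) = 29 − 1 = 28.
φ(37) = 37 − 1 = 36.
φ(257) = 257 − 1 = 256.
Multiply: 18 · 28 · 36 · 256 = 4644864.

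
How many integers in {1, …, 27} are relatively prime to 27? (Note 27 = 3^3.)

18

φ(3^3) = 3^2·(3−1) = 9·2 = 18.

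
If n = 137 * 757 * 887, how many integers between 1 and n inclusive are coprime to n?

φ(91989883) = 91989883 · (1 − 1/137) · (1 − 1/757) · (1 − 1/887)
       = 91989883 · 91094976/91989883 = 91094976.

91094976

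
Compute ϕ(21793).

Prime factorization: 21793 = 19 · 31 · 37.
φ(21793) = 21793 · (1 − 1/19) · (1 − 1/31) · (1 − 1/37)
       = 21793 · 19440/21793 = 19440.

19440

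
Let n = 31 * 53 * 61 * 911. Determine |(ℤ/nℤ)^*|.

85176000

φ(31) = 31 − 1 = 30.
φ(53) = 53 − 1 = 52.
φ(61) = 61 − 1 = 60.
φ(911) = 911 − 1 = 910.
Multiply: 30 · 52 · 60 · 910 = 85176000.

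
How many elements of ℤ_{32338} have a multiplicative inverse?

14256

32338 = 2 × 19 × 23 × 37.
φ(32338) = 32338 · (1 − 1/2) · (1 − 1/19) · (1 − 1/23) · (1 − 1/37)
       = 32338 · 14256/32338 = 14256.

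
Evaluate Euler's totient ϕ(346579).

290304

First factor: 346579 = 17 × 19 × 29 × 37.
φ(346579) = 346579 · (1 − 1/17) · (1 − 1/19) · (1 − 1/29) · (1 − 1/37)
       = 346579 · 290304/346579 = 290304.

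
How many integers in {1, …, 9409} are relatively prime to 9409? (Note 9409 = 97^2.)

φ(9409) = 9409 · (1 − 1/97)
       = 9409 · 96/97 = 9312.

9312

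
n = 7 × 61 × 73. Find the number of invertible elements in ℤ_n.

φ(31171) = 31171 · (1 − 1/7) · (1 − 1/61) · (1 − 1/73)
       = 31171 · 25920/31171 = 25920.

25920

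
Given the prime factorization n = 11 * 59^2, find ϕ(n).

34220

φ(38291) = 38291 · (1 − 1/11) · (1 − 1/59)
       = 38291 · 580/649 = 34220.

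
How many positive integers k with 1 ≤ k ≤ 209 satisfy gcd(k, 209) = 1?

Factor 209: 209 = 11 * 19.
φ(11) = 11 − 1 = 10.
φ(19) = 19 − 1 = 18.
Multiply: 10 · 18 = 180.

180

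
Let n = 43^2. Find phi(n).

1806

φ(1849) = 1849 · (1 − 1/43)
       = 1849 · 42/43 = 1806.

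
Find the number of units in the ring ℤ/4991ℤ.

3960

Factor 4991: 4991 = 7 * 23 * 31.
φ(4991) = 4991 · (1 − 1/7) · (1 − 1/23) · (1 − 1/31)
       = 4991 · 3960/4991 = 3960.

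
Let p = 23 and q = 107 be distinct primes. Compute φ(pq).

2332

φ(23) = 23 − 1 = 22.
φ(107) = 107 − 1 = 106.
Since φ is multiplicative, φ(2461) = 22 · 106 = 2332.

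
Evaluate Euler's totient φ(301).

First factor: 301 = 7 · 43.
φ(7) = 7 − 1 = 6.
φ(43) = 43 − 1 = 42.
Since φ is multiplicative, φ(301) = 6 · 42 = 252.

252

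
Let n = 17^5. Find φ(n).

1336336

φ(17^5) = 17^5 − 17^4 = 1419857 − 83521 = 1336336.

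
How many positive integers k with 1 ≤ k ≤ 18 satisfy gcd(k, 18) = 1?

6

18 = 2 · 3^2.
φ(2) = 2 − 1 = 1.
φ(3^2) = 3^2 − 3^1 = 9 − 3 = 6.
Multiply: 1 · 6 = 6.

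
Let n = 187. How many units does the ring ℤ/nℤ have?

Prime factorization: 187 = 11 · 17.
φ(11) = 11 − 1 = 10.
φ(17) = 17 − 1 = 16.
φ(187) = 10 × 16 = 160.

160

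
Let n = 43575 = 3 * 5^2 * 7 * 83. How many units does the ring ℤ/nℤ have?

φ(43575) = 43575 · (1 − 1/3) · (1 − 1/5) · (1 − 1/7) · (1 − 1/83)
       = 43575 · 3936/8715 = 19680.

19680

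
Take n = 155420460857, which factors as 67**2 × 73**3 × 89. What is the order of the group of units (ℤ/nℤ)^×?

149306813568

φ(155420460857) = 155420460857 · (1 − 1/67) · (1 − 1/73) · (1 − 1/89)
       = 155420460857 · 418176/435299 = 149306813568.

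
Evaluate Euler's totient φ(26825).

Factor 26825: 26825 = 5**2 · 29 · 37.
φ(26825) = 26825 · (1 − 1/5) · (1 − 1/29) · (1 − 1/37)
       = 26825 · 4032/5365 = 20160.

20160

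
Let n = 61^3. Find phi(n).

φ(61^3) = 61^2·(61−1) = 3721·60 = 223260.

223260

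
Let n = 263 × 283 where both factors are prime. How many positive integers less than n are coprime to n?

73884

φ(74429) = 74429 · (1 − 1/263) · (1 − 1/283)
       = 74429 · 73884/74429 = 73884.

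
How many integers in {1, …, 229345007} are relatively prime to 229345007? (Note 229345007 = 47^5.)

224465326

φ(229345007) = 229345007 · (1 − 1/47)
       = 229345007 · 46/47 = 224465326.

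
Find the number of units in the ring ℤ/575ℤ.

575 = 5^2 · 23.
φ(5^2) = 5^2 − 5^1 = 25 − 5 = 20.
φ(23) = 23 − 1 = 22.
Since φ is multiplicative, φ(575) = 20 · 22 = 440.

440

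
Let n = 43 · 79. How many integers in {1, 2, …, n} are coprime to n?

φ(43) = 43 − 1 = 42.
φ(79) = 79 − 1 = 78.
φ(3397) = 42 × 78 = 3276.

3276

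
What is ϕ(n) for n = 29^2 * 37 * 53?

φ(1649201) = 1649201 · (1 − 1/29) · (1 − 1/37) · (1 − 1/53)
       = 1649201 · 52416/56869 = 1520064.

1520064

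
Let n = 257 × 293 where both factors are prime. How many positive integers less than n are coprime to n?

φ(pq) = (p−1)(q−1) = 256 · 292 = 74752.

74752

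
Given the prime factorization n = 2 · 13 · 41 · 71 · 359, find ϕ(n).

12028800

φ(27171274) = 27171274 · (1 − 1/2) · (1 − 1/13) · (1 − 1/41) · (1 − 1/71) · (1 − 1/359)
       = 27171274 · 12028800/27171274 = 12028800.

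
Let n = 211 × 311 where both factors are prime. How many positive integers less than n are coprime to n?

For distinct primes, φ(pq) = (p−1)(q−1) = 210 × 310 = 65100.

65100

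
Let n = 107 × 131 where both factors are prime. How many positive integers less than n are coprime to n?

13780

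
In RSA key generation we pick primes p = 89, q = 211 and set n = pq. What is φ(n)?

18480

φ(pq) = (p−1)(q−1) = 88 · 210 = 18480.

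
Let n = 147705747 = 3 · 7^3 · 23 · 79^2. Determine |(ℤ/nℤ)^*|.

79711632

φ(147705747) = 147705747 · (1 − 1/3) · (1 − 1/7) · (1 − 1/23) · (1 − 1/79)
       = 147705747 · 20592/38157 = 79711632.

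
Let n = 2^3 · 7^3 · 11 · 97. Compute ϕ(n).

1128960

φ(2927848) = 2927848 · (1 − 1/2) · (1 − 1/7) · (1 − 1/11) · (1 − 1/97)
       = 2927848 · 5760/14938 = 1128960.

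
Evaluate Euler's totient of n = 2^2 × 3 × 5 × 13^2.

2496

φ(2^2) = 2^1·(2−1) = 2·1 = 2.
φ(3) = 3 − 1 = 2.
φ(5) = 5 − 1 = 4.
φ(13^2) = 13^1·(13−1) = 13·12 = 156.
Since φ is multiplicative, φ(10140) = 2 · 2 · 4 · 156 = 2496.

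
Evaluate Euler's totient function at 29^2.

812

φ(29^2) = 29^2 − 29^1 = 841 − 29 = 812.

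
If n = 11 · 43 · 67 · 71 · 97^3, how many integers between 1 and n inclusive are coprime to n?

φ(11) = 11 − 1 = 10.
φ(43) = 43 − 1 = 42.
φ(67) = 67 − 1 = 66.
φ(71) = 71 − 1 = 70.
φ(97^3) = 97^3 − 97^2 = 912673 − 9409 = 903264.
Multiply: 10 · 42 · 66 · 70 · 903264 = 1752693465600.

1752693465600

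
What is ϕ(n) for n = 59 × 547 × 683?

φ(59) = 59 − 1 = 58.
φ(547) = 547 − 1 = 546.
φ(683) = 683 − 1 = 682.
φ(22042459) = 58 × 546 × 682 = 21597576.

21597576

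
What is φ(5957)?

First factor: 5957 = 7 · 23 · 37.
φ(7) = 7 − 1 = 6.
φ(23) = 23 − 1 = 22.
φ(37) = 37 − 1 = 36.
Since φ is multiplicative, φ(5957) = 6 · 22 · 36 = 4752.

4752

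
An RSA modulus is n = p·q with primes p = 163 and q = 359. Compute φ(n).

φ(pq) = (p−1)(q−1) = 162 · 358 = 57996.

57996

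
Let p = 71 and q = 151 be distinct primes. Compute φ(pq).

10500

φ(71) = 71 − 1 = 70.
φ(151) = 151 − 1 = 150.
Multiply: 70 · 150 = 10500.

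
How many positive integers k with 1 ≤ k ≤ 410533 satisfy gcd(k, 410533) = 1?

First factor: 410533 = 17 × 19 × 31 × 41.
φ(410533) = 410533 · (1 − 1/17) · (1 − 1/19) · (1 − 1/31) · (1 − 1/41)
       = 410533 · 345600/410533 = 345600.

345600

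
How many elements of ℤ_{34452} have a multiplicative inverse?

34452 = 2**2 · 3**3 · 11 · 29.
φ(2^2) = 2^1·(2−1) = 2·1 = 2.
φ(3^3) = 3^3 − 3^2 = 27 − 9 = 18.
φ(11) = 11 − 1 = 10.
φ(29) = 29 − 1 = 28.
φ(34452) = 2 × 18 × 10 × 28 = 10080.

10080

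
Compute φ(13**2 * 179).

27768

φ(13^2) = 13^2 − 13^1 = 169 − 13 = 156.
φ(179) = 179 − 1 = 178.
Multiply: 156 · 178 = 27768.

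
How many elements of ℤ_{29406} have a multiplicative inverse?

8736

Prime factorization: 29406 = 2 × 3 × 13^2 × 29.
φ(29406) = 29406 · (1 − 1/2) · (1 − 1/3) · (1 − 1/13) · (1 − 1/29)
       = 29406 · 672/2262 = 8736.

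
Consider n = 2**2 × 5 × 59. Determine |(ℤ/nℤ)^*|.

φ(2^2) = 2^2 − 2^1 = 4 − 2 = 2.
φ(5) = 5 − 1 = 4.
φ(59) = 59 − 1 = 58.
Since φ is multiplicative, φ(1180) = 2 · 4 · 58 = 464.

464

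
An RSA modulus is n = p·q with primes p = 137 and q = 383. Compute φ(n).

φ(n) = (p − 1)(q − 1) = (137−1)(383−1) = 136·382 = 51952.

51952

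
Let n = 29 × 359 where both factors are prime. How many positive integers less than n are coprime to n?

φ(pq) = (p−1)(q−1) = 28 · 358 = 10024.

10024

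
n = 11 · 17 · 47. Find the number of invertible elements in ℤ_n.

7360

φ(8789) = 8789 · (1 − 1/11) · (1 − 1/17) · (1 − 1/47)
       = 8789 · 7360/8789 = 7360.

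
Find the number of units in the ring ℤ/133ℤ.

Prime factorization: 133 = 7 · 19.
φ(133) = 133 · (1 − 1/7) · (1 − 1/19)
       = 133 · 108/133 = 108.

108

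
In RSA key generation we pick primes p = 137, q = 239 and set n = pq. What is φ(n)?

For distinct primes, φ(pq) = (p−1)(q−1) = 136 × 238 = 32368.

32368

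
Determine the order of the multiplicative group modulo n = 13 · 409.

4896

φ(13) = 13 − 1 = 12.
φ(409) = 409 − 1 = 408.
Multiply: 12 · 408 = 4896.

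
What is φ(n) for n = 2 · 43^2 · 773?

φ(2) = 2 − 1 = 1.
φ(43^2) = 43^2 − 43^1 = 1849 − 43 = 1806.
φ(773) = 773 − 1 = 772.
Since φ is multiplicative, φ(2858554) = 1 · 1806 · 772 = 1394232.

1394232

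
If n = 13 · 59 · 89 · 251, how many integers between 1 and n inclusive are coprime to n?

15312000

φ(13) = 13 − 1 = 12.
φ(59) = 59 − 1 = 58.
φ(89) = 89 − 1 = 88.
φ(251) = 251 − 1 = 250.
Multiply: 12 · 58 · 88 · 250 = 15312000.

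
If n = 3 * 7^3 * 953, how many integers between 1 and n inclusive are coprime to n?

φ(980637) = 980637 · (1 − 1/3) · (1 − 1/7) · (1 − 1/953)
       = 980637 · 11424/20013 = 559776.

559776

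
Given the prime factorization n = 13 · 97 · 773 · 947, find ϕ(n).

841319424

φ(13) = 13 − 1 = 12.
φ(97) = 97 − 1 = 96.
φ(773) = 773 − 1 = 772.
φ(947) = 947 − 1 = 946.
Multiply: 12 · 96 · 772 · 946 = 841319424.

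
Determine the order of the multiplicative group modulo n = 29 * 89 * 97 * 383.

90359808

φ(29) = 29 − 1 = 28.
φ(89) = 89 − 1 = 88.
φ(97) = 97 − 1 = 96.
φ(383) = 383 − 1 = 382.
Multiply: 28 · 88 · 96 · 382 = 90359808.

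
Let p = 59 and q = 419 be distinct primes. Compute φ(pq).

24244

φ(24721) = 24721 · (1 − 1/59) · (1 − 1/419)
       = 24721 · 24244/24721 = 24244.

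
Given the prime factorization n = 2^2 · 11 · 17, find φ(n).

φ(748) = 748 · (1 − 1/2) · (1 − 1/11) · (1 − 1/17)
       = 748 · 160/374 = 320.

320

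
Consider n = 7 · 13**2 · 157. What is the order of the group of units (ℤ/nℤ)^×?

146016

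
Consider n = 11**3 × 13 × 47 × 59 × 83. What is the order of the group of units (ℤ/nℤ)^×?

φ(3982441177) = 3982441177 · (1 − 1/11) · (1 − 1/13) · (1 − 1/47) · (1 − 1/59) · (1 − 1/83)
       = 3982441177 · 26253120/32912737 = 3176627520.

3176627520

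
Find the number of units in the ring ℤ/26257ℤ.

19800

Prime factorization: 26257 = 7 * 11^2 * 31.
φ(7) = 7 − 1 = 6.
φ(11^2) = 11^2 − 11^1 = 121 − 11 = 110.
φ(31) = 31 − 1 = 30.
Multiply: 6 · 110 · 30 = 19800.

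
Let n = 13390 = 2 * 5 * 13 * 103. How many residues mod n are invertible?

4896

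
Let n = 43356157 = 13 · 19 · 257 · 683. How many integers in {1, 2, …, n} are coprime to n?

37711872

φ(43356157) = 43356157 · (1 − 1/13) · (1 − 1/19) · (1 − 1/257) · (1 − 1/683)
       = 43356157 · 37711872/43356157 = 37711872.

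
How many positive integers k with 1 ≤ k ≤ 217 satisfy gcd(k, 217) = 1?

180

Factor 217: 217 = 7 × 31.
φ(217) = 217 · (1 − 1/7) · (1 − 1/31)
       = 217 · 180/217 = 180.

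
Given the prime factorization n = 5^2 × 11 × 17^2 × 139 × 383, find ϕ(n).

2867750400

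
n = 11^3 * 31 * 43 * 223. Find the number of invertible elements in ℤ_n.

338461200

φ(395651729) = 395651729 · (1 − 1/11) · (1 − 1/31) · (1 − 1/43) · (1 − 1/223)
       = 395651729 · 2797200/3269849 = 338461200.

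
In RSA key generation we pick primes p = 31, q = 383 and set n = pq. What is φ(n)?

φ(31) = 31 − 1 = 30.
φ(383) = 383 − 1 = 382.
Since φ is multiplicative, φ(11873) = 30 · 382 = 11460.

11460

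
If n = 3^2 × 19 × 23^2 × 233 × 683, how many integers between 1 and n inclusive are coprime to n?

8646625152

φ(3^2) = 3^2 − 3^1 = 9 − 3 = 6.
φ(19) = 19 − 1 = 18.
φ(23^2) = 23^1·(23−1) = 23·22 = 506.
φ(233) = 233 − 1 = 232.
φ(683) = 683 − 1 = 682.
Since φ is multiplicative, φ(14395554801) = 6 · 18 · 506 · 232 · 682 = 8646625152.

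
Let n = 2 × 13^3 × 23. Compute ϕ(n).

44616

φ(101062) = 101062 · (1 − 1/2) · (1 − 1/13) · (1 − 1/23)
       = 101062 · 264/598 = 44616.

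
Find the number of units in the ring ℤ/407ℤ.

407 = 11 · 37.
φ(11) = 11 − 1 = 10.
φ(37) = 37 − 1 = 36.
Multiply: 10 · 36 = 360.

360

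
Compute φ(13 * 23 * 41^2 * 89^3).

φ(354330813811) = 354330813811 · (1 − 1/13) · (1 − 1/23) · (1 − 1/41) · (1 − 1/89)
       = 354330813811 · 929280/1091051 = 301793902080.

301793902080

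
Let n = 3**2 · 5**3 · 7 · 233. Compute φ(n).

835200

φ(1834875) = 1834875 · (1 − 1/3) · (1 − 1/5) · (1 − 1/7) · (1 − 1/233)
       = 1834875 · 11136/24465 = 835200.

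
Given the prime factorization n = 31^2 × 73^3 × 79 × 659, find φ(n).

18313934708160

φ(19462762089557) = 19462762089557 · (1 − 1/31) · (1 − 1/73) · (1 − 1/79) · (1 − 1/659)
       = 19462762089557 · 110859840/117814043 = 18313934708160.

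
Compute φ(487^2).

236682

φ(237169) = 237169 · (1 − 1/487)
       = 237169 · 486/487 = 236682.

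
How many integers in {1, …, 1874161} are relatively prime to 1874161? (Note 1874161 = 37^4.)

φ(1874161) = 1874161 · (1 − 1/37)
       = 1874161 · 36/37 = 1823508.

1823508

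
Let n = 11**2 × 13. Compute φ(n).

1320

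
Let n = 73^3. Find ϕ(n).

383688

φ(389017) = 389017 · (1 − 1/73)
       = 389017 · 72/73 = 383688.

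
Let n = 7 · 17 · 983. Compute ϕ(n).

φ(116977) = 116977 · (1 − 1/7) · (1 − 1/17) · (1 − 1/983)
       = 116977 · 94272/116977 = 94272.

94272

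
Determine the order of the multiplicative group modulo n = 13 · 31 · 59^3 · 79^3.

35382075337440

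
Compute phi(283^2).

φ(283^2) = 283^1·(283−1) = 283·282 = 79806.

79806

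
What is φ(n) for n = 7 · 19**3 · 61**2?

φ(7) = 7 − 1 = 6.
φ(19^3) = 19^3 − 19^2 = 6859 − 361 = 6498.
φ(61^2) = 61^1·(61−1) = 61·60 = 3660.
φ(178656373) = 6 × 6498 × 3660 = 142696080.

142696080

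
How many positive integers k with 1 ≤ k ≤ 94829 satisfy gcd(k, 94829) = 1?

71280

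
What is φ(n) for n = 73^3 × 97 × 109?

3978077184

φ(4113076741) = 4113076741 · (1 − 1/73) · (1 − 1/97) · (1 − 1/109)
       = 4113076741 · 746496/771829 = 3978077184.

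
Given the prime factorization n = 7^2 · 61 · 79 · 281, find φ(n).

55036800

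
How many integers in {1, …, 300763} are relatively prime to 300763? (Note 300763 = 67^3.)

φ(300763) = 300763 · (1 − 1/67)
       = 300763 · 66/67 = 296274.

296274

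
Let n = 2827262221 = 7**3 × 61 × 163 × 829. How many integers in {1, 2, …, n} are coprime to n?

φ(2827262221) = 2827262221 · (1 − 1/7) · (1 − 1/61) · (1 − 1/163) · (1 − 1/829)
       = 2827262221 · 48288960/57699229 = 2366159040.

2366159040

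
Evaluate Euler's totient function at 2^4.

φ(2^4) = 2^4 − 2^3 = 16 − 8 = 8.

8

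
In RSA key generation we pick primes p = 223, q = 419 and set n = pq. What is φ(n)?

92796

φ(223) = 223 − 1 = 222.
φ(419) = 419 − 1 = 418.
Since φ is multiplicative, φ(93437) = 222 · 418 = 92796.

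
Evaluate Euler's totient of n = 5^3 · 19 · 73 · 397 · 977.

φ(67246787875) = 67246787875 · (1 − 1/5) · (1 − 1/19) · (1 − 1/73) · (1 − 1/397) · (1 − 1/977)
       = 67246787875 · 2003595264/2689871515 = 50089881600.

50089881600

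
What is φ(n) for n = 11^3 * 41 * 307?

φ(16753297) = 16753297 · (1 − 1/11) · (1 − 1/41) · (1 − 1/307)
       = 16753297 · 122400/138457 = 14810400.

14810400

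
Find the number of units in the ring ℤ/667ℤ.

616

Prime factorization: 667 = 23 · 29.
φ(667) = 667 · (1 − 1/23) · (1 − 1/29)
       = 667 · 616/667 = 616.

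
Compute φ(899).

899 = 29 · 31.
φ(29) = 29 − 1 = 28.
φ(31) = 31 − 1 = 30.
φ(899) = 28 × 30 = 840.

840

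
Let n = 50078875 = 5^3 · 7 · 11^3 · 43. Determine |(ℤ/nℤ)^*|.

30492000

φ(5^3) = 5^3 − 5^2 = 125 − 25 = 100.
φ(7) = 7 − 1 = 6.
φ(11^3) = 11^3 − 11^2 = 1331 − 121 = 1210.
φ(43) = 43 − 1 = 42.
φ(50078875) = 100 × 6 × 1210 × 42 = 30492000.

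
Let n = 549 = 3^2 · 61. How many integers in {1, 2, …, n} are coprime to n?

360

φ(3^2) = 3^2 − 3^1 = 9 − 3 = 6.
φ(61) = 61 − 1 = 60.
φ(549) = 6 × 60 = 360.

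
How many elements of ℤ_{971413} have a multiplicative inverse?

First factor: 971413 = 19 × 29 × 41 × 43.
φ(971413) = 971413 · (1 − 1/19) · (1 − 1/29) · (1 − 1/41) · (1 − 1/43)
       = 971413 · 846720/971413 = 846720.

846720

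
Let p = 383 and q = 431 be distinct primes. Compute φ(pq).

For distinct primes, φ(pq) = (p−1)(q−1) = 382 × 430 = 164260.

164260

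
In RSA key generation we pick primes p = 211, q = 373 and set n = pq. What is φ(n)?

φ(pq) = (p−1)(q−1) = 210 · 372 = 78120.

78120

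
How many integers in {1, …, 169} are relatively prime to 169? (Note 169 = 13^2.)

156

φ(13^2) = 13^1·(13−1) = 13·12 = 156.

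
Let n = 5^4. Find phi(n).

500

φ(625) = 625 · (1 − 1/5)
       = 625 · 4/5 = 500.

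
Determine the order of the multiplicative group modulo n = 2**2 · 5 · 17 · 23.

φ(7820) = 7820 · (1 − 1/2) · (1 − 1/5) · (1 − 1/17) · (1 − 1/23)
       = 7820 · 1408/3910 = 2816.

2816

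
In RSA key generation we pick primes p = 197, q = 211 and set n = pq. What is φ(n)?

φ(pq) = (p−1)(q−1) = 196 · 210 = 41160.

41160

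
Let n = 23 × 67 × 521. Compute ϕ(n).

755040

φ(802861) = 802861 · (1 − 1/23) · (1 − 1/67) · (1 − 1/521)
       = 802861 · 755040/802861 = 755040.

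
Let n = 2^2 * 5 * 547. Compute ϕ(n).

4368

φ(10940) = 10940 · (1 − 1/2) · (1 − 1/5) · (1 − 1/547)
       = 10940 · 2184/5470 = 4368.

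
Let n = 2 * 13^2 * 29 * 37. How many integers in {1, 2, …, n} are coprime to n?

157248

φ(2) = 2 − 1 = 1.
φ(13^2) = 13^1·(13−1) = 13·12 = 156.
φ(29) = 29 − 1 = 28.
φ(37) = 37 − 1 = 36.
Since φ is multiplicative, φ(362674) = 1 · 156 · 28 · 36 = 157248.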